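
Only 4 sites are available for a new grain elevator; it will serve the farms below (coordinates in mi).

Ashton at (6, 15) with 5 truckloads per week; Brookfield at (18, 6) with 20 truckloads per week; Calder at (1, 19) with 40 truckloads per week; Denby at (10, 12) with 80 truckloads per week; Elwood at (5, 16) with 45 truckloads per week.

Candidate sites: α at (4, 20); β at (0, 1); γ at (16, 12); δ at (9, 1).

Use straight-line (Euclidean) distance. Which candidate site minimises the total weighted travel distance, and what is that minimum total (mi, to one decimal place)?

α, total 1534.9 mi

Total weighted distance at each candidate:
  α (4, 20): total = 1534.9
  β (0, 1): total = 3071.7
  γ (16, 12): total = 1847.5
  δ (9, 1): total = 2647.6
Minimum is at α with total 1534.9 mi.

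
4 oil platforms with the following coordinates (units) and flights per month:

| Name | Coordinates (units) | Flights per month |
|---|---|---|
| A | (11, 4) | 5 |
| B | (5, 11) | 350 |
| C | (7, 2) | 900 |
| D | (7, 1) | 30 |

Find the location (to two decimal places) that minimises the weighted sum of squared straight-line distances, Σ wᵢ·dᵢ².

The minimiser of Σwᵢ‖p−pᵢ‖² is the weighted centroid p* = (Σwᵢpᵢ)/(Σwᵢ).
Σwᵢ = 1285.
Σwᵢxᵢ = 5·11 + 350·5 + 900·7 + 30·7 = 8315.
Σwᵢyᵢ = 5·4 + 350·11 + 900·2 + 30·1 = 5700.
x* = 8315/1285 = 6.47, y* = 5700/1285 = 4.44.

(6.47, 4.44)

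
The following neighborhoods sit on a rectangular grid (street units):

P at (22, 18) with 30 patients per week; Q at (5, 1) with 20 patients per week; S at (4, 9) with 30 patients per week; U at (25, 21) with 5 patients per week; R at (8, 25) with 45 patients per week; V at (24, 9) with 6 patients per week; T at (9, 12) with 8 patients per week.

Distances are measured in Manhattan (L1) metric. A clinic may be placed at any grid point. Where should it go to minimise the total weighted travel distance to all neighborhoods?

(8, 18)

Manhattan distance separates: Σwᵢ(|x−xᵢ|+|y−yᵢ|) = Σwᵢ|x−xᵢ| + Σwᵢ|y−yᵢ|, so x and y are optimised independently as 1-D weighted medians.
Total weight W = 144; half = 72.
x-coordinate, sorted with cumulative weight:
  x=4 (S, w=30) cum 30
  x=5 (Q, w=20) cum 50
  x=8 (R, w=45) cum 95  ← median
  x=9 (T, w=8) cum 103
  x=22 (P, w=30) cum 133
  x=24 (V, w=6) cum 139
  x=25 (U, w=5) cum 144
⇒ x* = 8
y-coordinate, sorted with cumulative weight:
  y=1 (Q, w=20) cum 20
  y=9 (S, w=30) cum 50
  y=9 (V, w=6) cum 56
  y=12 (T, w=8) cum 64
  y=18 (P, w=30) cum 94  ← median
  y=21 (U, w=5) cum 99
  y=25 (R, w=45) cum 144
⇒ y* = 18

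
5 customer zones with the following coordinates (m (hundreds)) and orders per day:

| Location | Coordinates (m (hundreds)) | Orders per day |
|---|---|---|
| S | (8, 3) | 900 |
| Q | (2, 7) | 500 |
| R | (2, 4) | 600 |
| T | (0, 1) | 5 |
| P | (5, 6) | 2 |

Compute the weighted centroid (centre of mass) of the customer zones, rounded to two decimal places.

(4.69, 4.29)

The minimiser of Σwᵢ‖p−pᵢ‖² is the weighted centroid p* = (Σwᵢpᵢ)/(Σwᵢ).
Σwᵢ = 2007.
Σwᵢxᵢ = 900·8 + 500·2 + 600·2 + 5·0 + 2·5 = 9410.
Σwᵢyᵢ = 900·3 + 500·7 + 600·4 + 5·1 + 2·6 = 8617.
x* = 9410/2007 = 4.69, y* = 8617/2007 = 4.29.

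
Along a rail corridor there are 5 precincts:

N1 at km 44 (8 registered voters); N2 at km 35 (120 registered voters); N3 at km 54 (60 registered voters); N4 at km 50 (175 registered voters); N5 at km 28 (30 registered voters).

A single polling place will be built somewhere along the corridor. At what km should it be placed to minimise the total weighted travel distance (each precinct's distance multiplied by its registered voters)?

For a sum of weighted absolute distances on a line, the optimum is the weighted median (not the mean). Total weight W = 393; half-weight = 196.5.
Sort by position and accumulate weight:
  km 28 (N5, w=30) → cum 30
  km 35 (N2, w=120) → cum 150
  km 44 (N1, w=8) → cum 158
  km 50 (N4, w=175) → cum 333  ≥ 196.5 → median here
  km 54 (N3, w=60) → cum 393
Optimal location: km 50.

x = 50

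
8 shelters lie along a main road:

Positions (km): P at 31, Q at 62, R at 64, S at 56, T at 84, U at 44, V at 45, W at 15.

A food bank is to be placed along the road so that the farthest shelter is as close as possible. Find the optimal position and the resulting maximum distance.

The 1-center on a line is the midpoint of the two extreme points: leftmost at 15, rightmost at 84.
Optimal location = (15 + 84)/2 = 49.5; maximum distance = (84 − 15)/2 = 34.5.

location 49.5, max distance 34.5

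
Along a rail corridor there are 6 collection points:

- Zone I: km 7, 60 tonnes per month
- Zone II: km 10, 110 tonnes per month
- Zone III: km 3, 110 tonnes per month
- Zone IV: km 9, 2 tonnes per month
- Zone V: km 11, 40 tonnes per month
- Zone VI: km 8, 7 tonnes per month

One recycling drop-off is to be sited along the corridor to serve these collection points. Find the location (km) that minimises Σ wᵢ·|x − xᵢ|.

x = 7

For a sum of weighted absolute distances on a line, the optimum is the weighted median (not the mean). Total weight W = 329; half-weight = 164.5.
Sort by position and accumulate weight:
  km 3 (Zone III, w=110) → cum 110
  km 7 (Zone I, w=60) → cum 170  ≥ 164.5 → median here
  km 8 (Zone VI, w=7) → cum 177
  km 9 (Zone IV, w=2) → cum 179
  km 10 (Zone II, w=110) → cum 289
  km 11 (Zone V, w=40) → cum 329
Optimal location: km 7.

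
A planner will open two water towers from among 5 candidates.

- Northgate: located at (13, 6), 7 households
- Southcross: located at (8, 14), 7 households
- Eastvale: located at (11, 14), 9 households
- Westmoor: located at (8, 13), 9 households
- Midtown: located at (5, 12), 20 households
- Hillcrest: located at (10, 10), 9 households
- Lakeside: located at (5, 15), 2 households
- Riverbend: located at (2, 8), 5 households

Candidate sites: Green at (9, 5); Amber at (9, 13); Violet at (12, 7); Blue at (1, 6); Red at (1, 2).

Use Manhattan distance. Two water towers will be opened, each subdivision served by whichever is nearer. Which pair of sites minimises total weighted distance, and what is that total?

{Amber, Violet}, total 267

Evaluate every pair (each demand assigned to the nearer of the two):
  {Amber, Violet}: total = 267
  {Green, Amber}: total = 283
  {Amber, Blue}: total = 290
  {Amber, Red}: total = 310
  {Violet, Blue}: total = 539
  {Green, Violet}: total = 580
  {Green, Blue}: total = 580
  {Violet, Red}: total = 603
  {Green, Red}: total = 622
  {Blue, Red}: total = 835
Best pair: {Amber, Violet} with total 267.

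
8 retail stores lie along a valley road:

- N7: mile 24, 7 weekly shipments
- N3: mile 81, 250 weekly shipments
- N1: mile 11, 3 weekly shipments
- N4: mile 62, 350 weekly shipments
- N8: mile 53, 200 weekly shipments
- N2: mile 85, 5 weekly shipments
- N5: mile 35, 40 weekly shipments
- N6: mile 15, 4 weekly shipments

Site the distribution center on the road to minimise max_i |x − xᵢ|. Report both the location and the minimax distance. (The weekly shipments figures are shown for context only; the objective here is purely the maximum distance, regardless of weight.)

The 1-center on a line is the midpoint of the two extreme points: leftmost at 11, rightmost at 85.
Optimal location = (11 + 85)/2 = 48; maximum distance = (85 − 11)/2 = 37.

location 48, max distance 37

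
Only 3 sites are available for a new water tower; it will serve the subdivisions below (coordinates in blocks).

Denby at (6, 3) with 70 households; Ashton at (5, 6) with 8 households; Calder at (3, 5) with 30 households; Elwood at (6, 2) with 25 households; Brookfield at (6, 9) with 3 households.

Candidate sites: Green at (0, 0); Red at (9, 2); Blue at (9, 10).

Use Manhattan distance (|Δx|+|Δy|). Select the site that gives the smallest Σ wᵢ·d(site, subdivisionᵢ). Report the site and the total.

Total weighted distance at each candidate:
  Green (0, 0): total = 1203
  Red (9, 2): total = 719
  Blue (9, 10): total = 1381
Minimum is at Red with total 719 blocks.

Red, total 719 blocks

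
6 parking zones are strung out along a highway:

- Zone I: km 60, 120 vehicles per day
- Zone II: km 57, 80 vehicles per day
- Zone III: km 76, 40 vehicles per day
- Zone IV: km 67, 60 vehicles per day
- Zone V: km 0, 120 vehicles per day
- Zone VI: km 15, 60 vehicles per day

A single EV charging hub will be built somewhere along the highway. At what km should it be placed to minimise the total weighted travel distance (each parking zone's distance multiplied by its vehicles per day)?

x = 57

For a sum of weighted absolute distances on a line, the optimum is the weighted median (not the mean). Total weight W = 480; half-weight = 240.
Sort by position and accumulate weight:
  km 0 (Zone V, w=120) → cum 120
  km 15 (Zone VI, w=60) → cum 180
  km 57 (Zone II, w=80) → cum 260  ≥ 240 → median here
  km 60 (Zone I, w=120) → cum 380
  km 67 (Zone IV, w=60) → cum 440
  km 76 (Zone III, w=40) → cum 480
Optimal location: km 57.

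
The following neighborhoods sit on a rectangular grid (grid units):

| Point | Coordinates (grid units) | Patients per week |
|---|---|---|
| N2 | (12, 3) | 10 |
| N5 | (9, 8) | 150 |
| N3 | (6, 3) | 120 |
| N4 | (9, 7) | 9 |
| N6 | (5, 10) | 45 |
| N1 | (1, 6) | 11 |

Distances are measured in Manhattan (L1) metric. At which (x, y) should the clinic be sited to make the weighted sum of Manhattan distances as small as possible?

(6, 8)

Manhattan distance separates: Σwᵢ(|x−xᵢ|+|y−yᵢ|) = Σwᵢ|x−xᵢ| + Σwᵢ|y−yᵢ|, so x and y are optimised independently as 1-D weighted medians.
Total weight W = 345; half = 172.5.
x-coordinate, sorted with cumulative weight:
  x=1 (N1, w=11) cum 11
  x=5 (N6, w=45) cum 56
  x=6 (N3, w=120) cum 176  ← median
  x=9 (N5, w=150) cum 326
  x=9 (N4, w=9) cum 335
  x=12 (N2, w=10) cum 345
⇒ x* = 6
y-coordinate, sorted with cumulative weight:
  y=3 (N2, w=10) cum 10
  y=3 (N3, w=120) cum 130
  y=6 (N1, w=11) cum 141
  y=7 (N4, w=9) cum 150
  y=8 (N5, w=150) cum 300  ← median
  y=10 (N6, w=45) cum 345
⇒ y* = 8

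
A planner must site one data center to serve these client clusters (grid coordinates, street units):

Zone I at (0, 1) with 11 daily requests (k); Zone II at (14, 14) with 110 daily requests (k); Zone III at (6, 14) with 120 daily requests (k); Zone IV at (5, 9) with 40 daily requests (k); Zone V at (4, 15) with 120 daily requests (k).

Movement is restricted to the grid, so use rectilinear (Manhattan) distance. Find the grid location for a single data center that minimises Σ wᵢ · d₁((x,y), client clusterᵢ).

(6, 14)

Manhattan distance separates: Σwᵢ(|x−xᵢ|+|y−yᵢ|) = Σwᵢ|x−xᵢ| + Σwᵢ|y−yᵢ|, so x and y are optimised independently as 1-D weighted medians.
Total weight W = 401; half = 200.5.
x-coordinate, sorted with cumulative weight:
  x=0 (Zone I, w=11) cum 11
  x=4 (Zone V, w=120) cum 131
  x=5 (Zone IV, w=40) cum 171
  x=6 (Zone III, w=120) cum 291  ← median
  x=14 (Zone II, w=110) cum 401
⇒ x* = 6
y-coordinate, sorted with cumulative weight:
  y=1 (Zone I, w=11) cum 11
  y=9 (Zone IV, w=40) cum 51
  y=14 (Zone II, w=110) cum 161
  y=14 (Zone III, w=120) cum 281  ← median
  y=15 (Zone V, w=120) cum 401
⇒ y* = 14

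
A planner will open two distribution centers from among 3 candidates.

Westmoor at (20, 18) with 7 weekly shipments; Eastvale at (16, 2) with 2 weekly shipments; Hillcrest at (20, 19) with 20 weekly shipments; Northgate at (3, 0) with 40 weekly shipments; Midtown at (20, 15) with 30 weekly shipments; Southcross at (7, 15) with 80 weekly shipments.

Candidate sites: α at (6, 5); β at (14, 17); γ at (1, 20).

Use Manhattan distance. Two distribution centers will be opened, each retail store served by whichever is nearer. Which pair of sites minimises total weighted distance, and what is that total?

Evaluate every pair (each demand assigned to the nearer of the two):
  {α, β}: total = 1515
  {β, γ}: total = 2083
  {α, γ}: total = 2493
Best pair: {α, β} with total 1515.

{α, β}, total 1515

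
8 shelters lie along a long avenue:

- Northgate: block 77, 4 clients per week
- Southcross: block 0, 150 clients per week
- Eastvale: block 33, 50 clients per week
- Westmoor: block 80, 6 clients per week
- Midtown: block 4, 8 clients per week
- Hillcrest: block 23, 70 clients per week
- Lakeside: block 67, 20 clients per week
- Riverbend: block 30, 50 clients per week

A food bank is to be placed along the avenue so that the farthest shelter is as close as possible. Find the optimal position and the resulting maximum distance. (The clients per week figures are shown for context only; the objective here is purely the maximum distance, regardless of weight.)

The 1-center on a line is the midpoint of the two extreme points: leftmost at 0, rightmost at 80.
Optimal location = (0 + 80)/2 = 40; maximum distance = (80 − 0)/2 = 40.

location 40, max distance 40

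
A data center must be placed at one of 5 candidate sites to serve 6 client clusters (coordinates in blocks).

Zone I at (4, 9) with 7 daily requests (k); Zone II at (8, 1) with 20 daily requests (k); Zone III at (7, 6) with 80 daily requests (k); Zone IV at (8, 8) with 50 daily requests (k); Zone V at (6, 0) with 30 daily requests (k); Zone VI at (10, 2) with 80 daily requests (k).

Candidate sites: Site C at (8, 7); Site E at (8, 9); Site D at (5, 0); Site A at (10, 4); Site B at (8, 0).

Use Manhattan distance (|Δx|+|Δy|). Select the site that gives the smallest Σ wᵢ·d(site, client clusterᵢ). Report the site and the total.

Total weighted distance at each candidate:
  Site C (8, 7): total = 1202
  Site E (8, 9): total = 1608
  Site D (5, 0): total = 1930
  Site A (10, 4): total = 1277
  Site B (8, 0): total = 1451
Minimum is at Site C with total 1202 blocks.

Site C, total 1202 blocks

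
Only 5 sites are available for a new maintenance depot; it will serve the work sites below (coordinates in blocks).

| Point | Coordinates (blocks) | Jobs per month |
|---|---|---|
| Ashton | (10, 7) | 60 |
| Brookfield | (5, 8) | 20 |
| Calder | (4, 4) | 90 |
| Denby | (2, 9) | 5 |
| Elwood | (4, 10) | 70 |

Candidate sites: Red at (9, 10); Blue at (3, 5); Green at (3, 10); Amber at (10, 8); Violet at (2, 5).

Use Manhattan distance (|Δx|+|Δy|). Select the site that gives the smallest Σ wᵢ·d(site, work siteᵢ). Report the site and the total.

Blue, total 1265 blocks

Total weighted distance at each candidate:
  Red (9, 10): total = 1740
  Blue (3, 5): total = 1265
  Green (3, 10): total = 1390
  Amber (10, 8): total = 1665
  Violet (2, 5): total = 1500
Minimum is at Blue with total 1265 blocks.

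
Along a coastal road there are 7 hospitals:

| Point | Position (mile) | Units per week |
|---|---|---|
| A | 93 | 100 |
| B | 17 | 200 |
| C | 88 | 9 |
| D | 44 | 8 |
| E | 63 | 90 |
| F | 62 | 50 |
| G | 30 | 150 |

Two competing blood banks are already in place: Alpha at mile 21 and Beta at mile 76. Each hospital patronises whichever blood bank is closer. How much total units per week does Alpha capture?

The indifferent point is the midpoint (21+76)/2 = 48.5; hospitals left of it (closer to Alpha at 21) go to Alpha, those right go to Beta.
  B at 17 (w=200) → Alpha
  G at 30 (w=150) → Alpha
  D at 44 (w=8) → Alpha
  F at 62 (w=50) → Beta
  E at 63 (w=90) → Beta
  C at 88 (w=9) → Beta
  A at 93 (w=100) → Beta
Alpha captures 358; Beta captures 249.

358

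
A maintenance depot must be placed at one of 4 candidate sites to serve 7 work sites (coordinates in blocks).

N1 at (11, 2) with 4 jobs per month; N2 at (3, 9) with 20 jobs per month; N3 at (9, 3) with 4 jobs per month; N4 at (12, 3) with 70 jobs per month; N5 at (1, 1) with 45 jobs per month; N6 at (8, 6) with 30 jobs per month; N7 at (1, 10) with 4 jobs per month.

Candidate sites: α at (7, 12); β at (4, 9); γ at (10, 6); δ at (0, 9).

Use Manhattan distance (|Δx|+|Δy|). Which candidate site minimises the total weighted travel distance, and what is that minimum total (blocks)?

γ, total 1328 blocks

Total weighted distance at each candidate:
  α (7, 12): total = 2227
  β (4, 9): total = 1821
  γ (10, 6): total = 1328
  δ (0, 9): total = 2195
Minimum is at γ with total 1328 blocks.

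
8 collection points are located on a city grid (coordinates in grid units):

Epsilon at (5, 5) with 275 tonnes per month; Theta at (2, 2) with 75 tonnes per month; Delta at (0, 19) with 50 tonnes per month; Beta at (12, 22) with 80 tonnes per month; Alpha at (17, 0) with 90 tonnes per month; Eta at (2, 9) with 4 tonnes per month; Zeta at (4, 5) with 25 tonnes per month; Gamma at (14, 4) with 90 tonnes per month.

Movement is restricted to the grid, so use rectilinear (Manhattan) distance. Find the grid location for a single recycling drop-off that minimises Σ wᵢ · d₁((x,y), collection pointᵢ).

Manhattan distance separates: Σwᵢ(|x−xᵢ|+|y−yᵢ|) = Σwᵢ|x−xᵢ| + Σwᵢ|y−yᵢ|, so x and y are optimised independently as 1-D weighted medians.
Total weight W = 689; half = 344.5.
x-coordinate, sorted with cumulative weight:
  x=0 (Delta, w=50) cum 50
  x=2 (Theta, w=75) cum 125
  x=2 (Eta, w=4) cum 129
  x=4 (Zeta, w=25) cum 154
  x=5 (Epsilon, w=275) cum 429  ← median
  x=12 (Beta, w=80) cum 509
  x=14 (Gamma, w=90) cum 599
  x=17 (Alpha, w=90) cum 689
⇒ x* = 5
y-coordinate, sorted with cumulative weight:
  y=0 (Alpha, w=90) cum 90
  y=2 (Theta, w=75) cum 165
  y=4 (Gamma, w=90) cum 255
  y=5 (Epsilon, w=275) cum 530  ← median
  y=5 (Zeta, w=25) cum 555
  y=9 (Eta, w=4) cum 559
  y=19 (Delta, w=50) cum 609
  y=22 (Beta, w=80) cum 689
⇒ y* = 5

(5, 5)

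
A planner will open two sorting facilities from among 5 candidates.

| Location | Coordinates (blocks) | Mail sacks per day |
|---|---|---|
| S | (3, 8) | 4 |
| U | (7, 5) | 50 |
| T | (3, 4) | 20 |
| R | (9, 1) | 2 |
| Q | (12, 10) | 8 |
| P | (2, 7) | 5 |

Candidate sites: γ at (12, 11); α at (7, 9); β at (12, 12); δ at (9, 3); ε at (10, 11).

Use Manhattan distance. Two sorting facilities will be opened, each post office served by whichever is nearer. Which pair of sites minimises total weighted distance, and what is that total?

{α, δ}, total 447

Evaluate every pair (each demand assigned to the nearer of the two):
  {α, δ}: total = 447
  {γ, δ}: total = 451
  {β, δ}: total = 459
  {γ, α}: total = 463
  {δ, ε}: total = 463
  {α, β}: total = 471
  {α, ε}: total = 479
  {γ, ε}: total = 860
  {β, ε}: total = 868
  {γ, β}: total = 1022
Best pair: {α, δ} with total 447.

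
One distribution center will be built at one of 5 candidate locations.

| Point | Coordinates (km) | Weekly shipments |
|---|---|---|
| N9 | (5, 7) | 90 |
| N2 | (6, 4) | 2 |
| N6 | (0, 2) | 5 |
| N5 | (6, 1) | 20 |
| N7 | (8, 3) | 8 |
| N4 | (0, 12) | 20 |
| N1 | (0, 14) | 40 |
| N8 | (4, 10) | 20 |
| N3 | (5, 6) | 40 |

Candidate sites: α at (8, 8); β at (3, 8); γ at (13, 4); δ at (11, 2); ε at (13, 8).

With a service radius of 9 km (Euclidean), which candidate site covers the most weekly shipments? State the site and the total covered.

Coverage radius r = 9 km; a point is covered iff (Δx)²+(Δy)² ≤ 9² = 81.
  α (8, 8): covers {N9, N2, N5, N7, N4, N8, N3} → 200
  β (3, 8): covers {N9, N2, N6, N5, N7, N4, N1, N8, N3} → 245
  γ (13, 4): covers {N9, N2, N5, N7, N3} → 160
  δ (11, 2): covers {N9, N2, N5, N7, N3} → 160
  ε (13, 8): covers {N9, N2, N7, N3} → 140
Maximum coverage at β: 245 weekly shipments.

β, covering 245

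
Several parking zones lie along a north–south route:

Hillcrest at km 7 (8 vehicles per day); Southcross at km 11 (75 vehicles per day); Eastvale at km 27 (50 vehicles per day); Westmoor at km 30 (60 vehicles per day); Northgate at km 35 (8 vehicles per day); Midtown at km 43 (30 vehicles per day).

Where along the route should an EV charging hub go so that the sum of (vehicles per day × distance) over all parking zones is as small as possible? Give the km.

For a sum of weighted absolute distances on a line, the optimum is the weighted median (not the mean). Total weight W = 231; half-weight = 115.5.
Sort by position and accumulate weight:
  km 7 (Hillcrest, w=8) → cum 8
  km 11 (Southcross, w=75) → cum 83
  km 27 (Eastvale, w=50) → cum 133  ≥ 115.5 → median here
  km 30 (Westmoor, w=60) → cum 193
  km 35 (Northgate, w=8) → cum 201
  km 43 (Midtown, w=30) → cum 231
Optimal location: km 27.

x = 27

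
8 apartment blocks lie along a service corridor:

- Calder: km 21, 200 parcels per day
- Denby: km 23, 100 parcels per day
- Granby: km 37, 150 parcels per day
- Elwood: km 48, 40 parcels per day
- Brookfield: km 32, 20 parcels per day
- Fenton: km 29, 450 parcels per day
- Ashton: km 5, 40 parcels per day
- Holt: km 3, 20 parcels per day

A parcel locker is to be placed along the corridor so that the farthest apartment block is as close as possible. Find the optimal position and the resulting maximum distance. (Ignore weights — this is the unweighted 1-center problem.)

location 25.5, max distance 22.5

The 1-center on a line is the midpoint of the two extreme points: leftmost at 3, rightmost at 48.
Optimal location = (3 + 48)/2 = 25.5; maximum distance = (48 − 3)/2 = 22.5.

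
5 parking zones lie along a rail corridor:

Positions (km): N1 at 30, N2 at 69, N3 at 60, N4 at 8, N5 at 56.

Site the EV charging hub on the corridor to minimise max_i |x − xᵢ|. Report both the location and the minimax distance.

location 38.5, max distance 30.5

The 1-center on a line is the midpoint of the two extreme points: leftmost at 8, rightmost at 69.
Optimal location = (8 + 69)/2 = 38.5; maximum distance = (69 − 8)/2 = 30.5.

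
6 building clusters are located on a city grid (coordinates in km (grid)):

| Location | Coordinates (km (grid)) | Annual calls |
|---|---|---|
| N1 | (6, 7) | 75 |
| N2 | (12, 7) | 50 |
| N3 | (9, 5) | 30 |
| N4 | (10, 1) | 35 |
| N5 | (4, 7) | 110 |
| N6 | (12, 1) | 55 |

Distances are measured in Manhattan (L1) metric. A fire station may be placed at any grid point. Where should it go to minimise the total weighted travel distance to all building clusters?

Manhattan distance separates: Σwᵢ(|x−xᵢ|+|y−yᵢ|) = Σwᵢ|x−xᵢ| + Σwᵢ|y−yᵢ|, so x and y are optimised independently as 1-D weighted medians.
Total weight W = 355; half = 177.5.
x-coordinate, sorted with cumulative weight:
  x=4 (N5, w=110) cum 110
  x=6 (N1, w=75) cum 185  ← median
  x=9 (N3, w=30) cum 215
  x=10 (N4, w=35) cum 250
  x=12 (N2, w=50) cum 300
  x=12 (N6, w=55) cum 355
⇒ x* = 6
y-coordinate, sorted with cumulative weight:
  y=1 (N4, w=35) cum 35
  y=1 (N6, w=55) cum 90
  y=5 (N3, w=30) cum 120
  y=7 (N1, w=75) cum 195  ← median
  y=7 (N2, w=50) cum 245
  y=7 (N5, w=110) cum 355
⇒ y* = 7

(6, 7)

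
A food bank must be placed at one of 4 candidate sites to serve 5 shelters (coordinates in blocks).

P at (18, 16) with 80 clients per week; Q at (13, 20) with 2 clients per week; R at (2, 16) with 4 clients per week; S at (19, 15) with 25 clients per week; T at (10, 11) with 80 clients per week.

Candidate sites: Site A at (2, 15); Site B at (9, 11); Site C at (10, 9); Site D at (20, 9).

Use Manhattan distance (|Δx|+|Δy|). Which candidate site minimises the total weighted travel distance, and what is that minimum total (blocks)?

Total weighted distance at each candidate:
  Site A (2, 15): total = 2781
  Site B (9, 11): total = 1624
  Site C (10, 9): total = 1823
  Site D (20, 9): total = 1991
Minimum is at Site B with total 1624 blocks.

Site B, total 1624 blocks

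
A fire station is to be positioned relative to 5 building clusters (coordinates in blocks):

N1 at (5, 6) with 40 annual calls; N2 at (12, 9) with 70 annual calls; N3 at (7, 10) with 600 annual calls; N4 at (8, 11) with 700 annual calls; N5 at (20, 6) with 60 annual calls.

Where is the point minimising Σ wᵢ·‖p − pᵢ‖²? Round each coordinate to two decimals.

The minimiser of Σwᵢ‖p−pᵢ‖² is the weighted centroid p* = (Σwᵢpᵢ)/(Σwᵢ).
Σwᵢ = 1470.
Σwᵢxᵢ = 40·5 + 70·12 + 600·7 + 700·8 + 60·20 = 12040.
Σwᵢyᵢ = 40·6 + 70·9 + 600·10 + 700·11 + 60·6 = 14930.
x* = 12040/1470 = 8.19, y* = 14930/1470 = 10.16.

(8.19, 10.16)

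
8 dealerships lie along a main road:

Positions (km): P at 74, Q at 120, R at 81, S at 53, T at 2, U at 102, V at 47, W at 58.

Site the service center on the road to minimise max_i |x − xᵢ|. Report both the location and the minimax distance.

location 61, max distance 59

The 1-center on a line is the midpoint of the two extreme points: leftmost at 2, rightmost at 120.
Optimal location = (2 + 120)/2 = 61; maximum distance = (120 − 2)/2 = 59.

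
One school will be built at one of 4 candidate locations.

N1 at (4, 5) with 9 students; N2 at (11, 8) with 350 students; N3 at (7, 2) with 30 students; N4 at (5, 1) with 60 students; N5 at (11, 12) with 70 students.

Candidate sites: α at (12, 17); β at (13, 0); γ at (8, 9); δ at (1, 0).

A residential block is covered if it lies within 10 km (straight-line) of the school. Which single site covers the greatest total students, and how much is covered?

γ, covering 519

Coverage radius r = 10 km; a point is covered iff (Δx)²+(Δy)² ≤ 10² = 100.
  α (12, 17): covers {N2, N5} → 420
  β (13, 0): covers {N2, N3, N4} → 440
  γ (8, 9): covers {N1, N2, N3, N4, N5} → 519
  δ (1, 0): covers {N1, N3, N4} → 99
Maximum coverage at γ: 519 students.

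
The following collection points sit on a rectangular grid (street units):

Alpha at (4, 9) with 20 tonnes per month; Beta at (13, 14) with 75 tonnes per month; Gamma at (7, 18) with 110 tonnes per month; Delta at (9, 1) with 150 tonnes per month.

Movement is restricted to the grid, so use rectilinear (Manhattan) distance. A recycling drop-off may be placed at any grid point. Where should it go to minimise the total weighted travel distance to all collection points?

Manhattan distance separates: Σwᵢ(|x−xᵢ|+|y−yᵢ|) = Σwᵢ|x−xᵢ| + Σwᵢ|y−yᵢ|, so x and y are optimised independently as 1-D weighted medians.
Total weight W = 355; half = 177.5.
x-coordinate, sorted with cumulative weight:
  x=4 (Alpha, w=20) cum 20
  x=7 (Gamma, w=110) cum 130
  x=9 (Delta, w=150) cum 280  ← median
  x=13 (Beta, w=75) cum 355
⇒ x* = 9
y-coordinate, sorted with cumulative weight:
  y=1 (Delta, w=150) cum 150
  y=9 (Alpha, w=20) cum 170
  y=14 (Beta, w=75) cum 245  ← median
  y=18 (Gamma, w=110) cum 355
⇒ y* = 14

(9, 14)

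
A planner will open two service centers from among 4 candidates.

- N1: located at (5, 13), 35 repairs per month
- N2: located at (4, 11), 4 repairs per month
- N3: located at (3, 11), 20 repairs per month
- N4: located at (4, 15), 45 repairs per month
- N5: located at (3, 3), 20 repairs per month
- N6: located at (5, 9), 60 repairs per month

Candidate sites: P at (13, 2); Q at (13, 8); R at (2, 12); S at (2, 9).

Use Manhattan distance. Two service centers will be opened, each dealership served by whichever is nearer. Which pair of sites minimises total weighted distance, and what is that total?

Evaluate every pair (each demand assigned to the nearer of the two):
  {R, S}: total = 737
  {P, R}: total = 977
  {Q, R}: total = 977
  {P, S}: total = 1001
  {Q, S}: total = 1001
  {P, Q}: total = 2243
Best pair: {R, S} with total 737.

{R, S}, total 737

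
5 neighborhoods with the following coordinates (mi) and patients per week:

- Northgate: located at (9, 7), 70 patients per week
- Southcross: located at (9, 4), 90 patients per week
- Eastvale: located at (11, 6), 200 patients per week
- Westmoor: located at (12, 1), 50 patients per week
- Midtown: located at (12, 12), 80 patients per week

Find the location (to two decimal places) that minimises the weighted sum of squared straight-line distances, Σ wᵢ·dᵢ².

(10.61, 6.24)

The minimiser of Σwᵢ‖p−pᵢ‖² is the weighted centroid p* = (Σwᵢpᵢ)/(Σwᵢ).
Σwᵢ = 490.
Σwᵢxᵢ = 70·9 + 90·9 + 200·11 + 50·12 + 80·12 = 5200.
Σwᵢyᵢ = 70·7 + 90·4 + 200·6 + 50·1 + 80·12 = 3060.
x* = 5200/490 = 10.61, y* = 3060/490 = 6.24.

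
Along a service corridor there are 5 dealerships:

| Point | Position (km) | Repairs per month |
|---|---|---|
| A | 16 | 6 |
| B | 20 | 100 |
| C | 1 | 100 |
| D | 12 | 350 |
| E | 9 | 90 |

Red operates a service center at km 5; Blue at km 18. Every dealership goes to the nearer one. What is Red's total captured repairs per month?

The indifferent point is the midpoint (5+18)/2 = 11.5; dealerships left of it (closer to Red at 5) go to Red, those right go to Blue.
  C at 1 (w=100) → Red
  E at 9 (w=90) → Red
  D at 12 (w=350) → Blue
  A at 16 (w=6) → Blue
  B at 20 (w=100) → Blue
Red captures 190; Blue captures 456.

190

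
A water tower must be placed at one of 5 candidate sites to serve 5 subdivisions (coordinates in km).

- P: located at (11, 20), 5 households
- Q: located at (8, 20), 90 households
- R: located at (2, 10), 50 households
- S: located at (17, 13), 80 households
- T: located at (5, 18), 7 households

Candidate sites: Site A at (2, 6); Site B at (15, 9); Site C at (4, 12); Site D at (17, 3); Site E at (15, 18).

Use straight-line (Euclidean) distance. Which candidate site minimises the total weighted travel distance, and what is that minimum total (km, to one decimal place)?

Site E, total 1941.6 km

Total weighted distance at each candidate:
  Site A (2, 6): total = 3064.9
  Site B (15, 9): total = 2335.8
  Site C (4, 12): total = 2085.2
  Site D (17, 3): total = 3583.4
  Site E (15, 18): total = 1941.6
Minimum is at Site E with total 1941.6 km.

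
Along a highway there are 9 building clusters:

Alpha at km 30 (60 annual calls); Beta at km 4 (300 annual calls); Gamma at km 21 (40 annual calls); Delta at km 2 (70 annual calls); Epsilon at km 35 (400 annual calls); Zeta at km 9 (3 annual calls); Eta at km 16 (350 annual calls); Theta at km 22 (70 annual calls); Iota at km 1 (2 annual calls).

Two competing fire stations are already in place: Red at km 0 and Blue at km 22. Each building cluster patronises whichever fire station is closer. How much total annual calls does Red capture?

375

The indifferent point is the midpoint (0+22)/2 = 11; building clusters left of it (closer to Red at 0) go to Red, those right go to Blue.
  Iota at 1 (w=2) → Red
  Delta at 2 (w=70) → Red
  Beta at 4 (w=300) → Red
  Zeta at 9 (w=3) → Red
  Eta at 16 (w=350) → Blue
  Gamma at 21 (w=40) → Blue
  Theta at 22 (w=70) → Blue
  Alpha at 30 (w=60) → Blue
  Epsilon at 35 (w=400) → Blue
Red captures 375; Blue captures 920.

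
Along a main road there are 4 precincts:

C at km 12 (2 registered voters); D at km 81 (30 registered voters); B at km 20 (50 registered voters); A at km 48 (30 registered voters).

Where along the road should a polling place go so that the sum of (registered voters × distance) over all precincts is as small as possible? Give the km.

x = 48

For a sum of weighted absolute distances on a line, the optimum is the weighted median (not the mean). Total weight W = 112; half-weight = 56.
Sort by position and accumulate weight:
  km 12 (C, w=2) → cum 2
  km 20 (B, w=50) → cum 52
  km 48 (A, w=30) → cum 82  ≥ 56 → median here
  km 81 (D, w=30) → cum 112
Optimal location: km 48.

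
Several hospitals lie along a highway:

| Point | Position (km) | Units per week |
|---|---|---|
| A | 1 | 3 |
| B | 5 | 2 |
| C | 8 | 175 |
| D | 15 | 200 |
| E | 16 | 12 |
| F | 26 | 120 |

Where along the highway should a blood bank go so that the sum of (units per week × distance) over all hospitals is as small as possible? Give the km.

For a sum of weighted absolute distances on a line, the optimum is the weighted median (not the mean). Total weight W = 512; half-weight = 256.
Sort by position and accumulate weight:
  km 1 (A, w=3) → cum 3
  km 5 (B, w=2) → cum 5
  km 8 (C, w=175) → cum 180
  km 15 (D, w=200) → cum 380  ≥ 256 → median here
  km 16 (E, w=12) → cum 392
  km 26 (F, w=120) → cum 512
Optimal location: km 15.

x = 15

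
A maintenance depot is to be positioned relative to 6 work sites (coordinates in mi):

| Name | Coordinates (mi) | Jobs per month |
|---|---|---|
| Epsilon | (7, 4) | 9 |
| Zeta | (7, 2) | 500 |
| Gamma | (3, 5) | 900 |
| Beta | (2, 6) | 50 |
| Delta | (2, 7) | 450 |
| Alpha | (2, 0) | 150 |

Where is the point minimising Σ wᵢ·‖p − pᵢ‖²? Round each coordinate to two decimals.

(3.67, 4.36)

The minimiser of Σwᵢ‖p−pᵢ‖² is the weighted centroid p* = (Σwᵢpᵢ)/(Σwᵢ).
Σwᵢ = 2059.
Σwᵢxᵢ = 9·7 + 500·7 + 900·3 + 50·2 + 450·2 + 150·2 = 7563.
Σwᵢyᵢ = 9·4 + 500·2 + 900·5 + 50·6 + 450·7 + 150·0 = 8986.
x* = 7563/2059 = 3.67, y* = 8986/2059 = 4.36.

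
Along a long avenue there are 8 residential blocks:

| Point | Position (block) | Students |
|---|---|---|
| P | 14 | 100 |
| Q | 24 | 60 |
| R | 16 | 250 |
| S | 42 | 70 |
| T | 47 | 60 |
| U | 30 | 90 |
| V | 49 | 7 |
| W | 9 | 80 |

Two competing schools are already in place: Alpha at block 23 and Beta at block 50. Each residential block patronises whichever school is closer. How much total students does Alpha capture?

580

The indifferent point is the midpoint (23+50)/2 = 36.5; residential blocks left of it (closer to Alpha at 23) go to Alpha, those right go to Beta.
  W at 9 (w=80) → Alpha
  P at 14 (w=100) → Alpha
  R at 16 (w=250) → Alpha
  Q at 24 (w=60) → Alpha
  U at 30 (w=90) → Alpha
  S at 42 (w=70) → Beta
  T at 47 (w=60) → Beta
  V at 49 (w=7) → Beta
Alpha captures 580; Beta captures 137.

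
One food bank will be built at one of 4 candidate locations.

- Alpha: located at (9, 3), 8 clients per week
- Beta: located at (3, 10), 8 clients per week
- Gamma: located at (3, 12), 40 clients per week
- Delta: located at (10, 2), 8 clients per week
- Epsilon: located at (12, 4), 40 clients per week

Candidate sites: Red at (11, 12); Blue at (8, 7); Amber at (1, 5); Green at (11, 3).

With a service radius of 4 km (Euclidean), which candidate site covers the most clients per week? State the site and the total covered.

Coverage radius r = 4 km; a point is covered iff (Δx)²+(Δy)² ≤ 4² = 16.
  Red (11, 12): covers {none} → 0
  Blue (8, 7): covers {none} → 0
  Amber (1, 5): covers {none} → 0
  Green (11, 3): covers {Alpha, Delta, Epsilon} → 56
Maximum coverage at Green: 56 clients per week.

Green, covering 56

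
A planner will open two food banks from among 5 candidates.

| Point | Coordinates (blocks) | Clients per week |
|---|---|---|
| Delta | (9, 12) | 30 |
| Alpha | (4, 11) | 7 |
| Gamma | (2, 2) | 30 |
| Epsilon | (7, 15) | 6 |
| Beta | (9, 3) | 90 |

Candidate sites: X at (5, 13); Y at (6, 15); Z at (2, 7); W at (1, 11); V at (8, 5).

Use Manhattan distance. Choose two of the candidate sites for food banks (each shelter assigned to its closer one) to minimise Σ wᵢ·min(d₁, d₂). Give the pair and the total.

{X, V}, total 735

Evaluate every pair (each demand assigned to the nearer of the two):
  {X, V}: total = 735
  {Y, V}: total = 768
  {Z, V}: total = 768
  {W, V}: total = 861
  {X, Z}: total = 1335
  {Y, Z}: total = 1368
  {Z, W}: total = 1491
  {X, W}: total = 1755
  {X, Y}: total = 1857
  {Y, W}: total = 1857
Best pair: {X, V} with total 735.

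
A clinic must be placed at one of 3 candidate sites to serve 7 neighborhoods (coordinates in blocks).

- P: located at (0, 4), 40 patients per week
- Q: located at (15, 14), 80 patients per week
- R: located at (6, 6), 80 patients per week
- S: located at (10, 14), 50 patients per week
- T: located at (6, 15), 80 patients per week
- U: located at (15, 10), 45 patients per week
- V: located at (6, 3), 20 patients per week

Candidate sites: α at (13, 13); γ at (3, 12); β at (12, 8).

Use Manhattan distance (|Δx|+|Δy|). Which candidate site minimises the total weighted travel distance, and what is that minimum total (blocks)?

Total weighted distance at each candidate:
  α (13, 13): total = 3725
  γ (3, 12): total = 4080
  β (12, 8): total = 3885
Minimum is at α with total 3725 blocks.

α, total 3725 blocks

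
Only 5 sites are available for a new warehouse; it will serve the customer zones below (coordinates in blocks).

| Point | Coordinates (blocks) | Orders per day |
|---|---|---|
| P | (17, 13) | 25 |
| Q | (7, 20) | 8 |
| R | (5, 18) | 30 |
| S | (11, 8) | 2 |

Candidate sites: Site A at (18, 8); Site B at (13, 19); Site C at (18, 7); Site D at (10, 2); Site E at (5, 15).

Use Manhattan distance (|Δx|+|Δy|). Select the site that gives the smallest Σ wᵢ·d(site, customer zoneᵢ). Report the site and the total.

Site E, total 522 blocks

Total weighted distance at each candidate:
  Site A (18, 8): total = 1038
  Site B (13, 19): total = 602
  Site C (18, 7): total = 1103
  Site D (10, 2): total = 1262
  Site E (5, 15): total = 522
Minimum is at Site E with total 522 blocks.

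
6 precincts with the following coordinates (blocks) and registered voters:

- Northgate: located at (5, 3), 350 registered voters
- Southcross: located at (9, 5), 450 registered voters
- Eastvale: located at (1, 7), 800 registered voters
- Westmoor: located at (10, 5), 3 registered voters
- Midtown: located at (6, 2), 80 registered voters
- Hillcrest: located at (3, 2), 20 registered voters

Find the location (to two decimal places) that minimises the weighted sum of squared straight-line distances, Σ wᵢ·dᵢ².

The minimiser of Σwᵢ‖p−pᵢ‖² is the weighted centroid p* = (Σwᵢpᵢ)/(Σwᵢ).
Σwᵢ = 1703.
Σwᵢxᵢ = 350·5 + 450·9 + 800·1 + 3·10 + 80·6 + 20·3 = 7170.
Σwᵢyᵢ = 350·3 + 450·5 + 800·7 + 3·5 + 80·2 + 20·2 = 9115.
x* = 7170/1703 = 4.21, y* = 9115/1703 = 5.35.

(4.21, 5.35)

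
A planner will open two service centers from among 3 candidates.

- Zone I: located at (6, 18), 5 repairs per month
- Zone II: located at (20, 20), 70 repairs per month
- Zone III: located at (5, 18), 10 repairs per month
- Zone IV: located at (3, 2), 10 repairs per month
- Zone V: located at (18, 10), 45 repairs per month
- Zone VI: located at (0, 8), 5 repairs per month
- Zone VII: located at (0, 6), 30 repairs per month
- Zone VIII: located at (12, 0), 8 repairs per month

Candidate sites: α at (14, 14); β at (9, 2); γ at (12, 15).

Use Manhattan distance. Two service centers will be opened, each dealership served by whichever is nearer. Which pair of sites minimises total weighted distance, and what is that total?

Evaluate every pair (each demand assigned to the nearer of the two):
  {α, β}: total = 1955
  {β, γ}: total = 2115
  {α, γ}: total = 2410
Best pair: {α, β} with total 1955.

{α, β}, total 1955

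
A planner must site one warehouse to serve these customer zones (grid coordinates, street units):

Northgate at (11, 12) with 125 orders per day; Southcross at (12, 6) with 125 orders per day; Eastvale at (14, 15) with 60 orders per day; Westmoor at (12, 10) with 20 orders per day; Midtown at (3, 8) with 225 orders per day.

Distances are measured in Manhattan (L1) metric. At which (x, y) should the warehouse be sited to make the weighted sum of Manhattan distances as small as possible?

Manhattan distance separates: Σwᵢ(|x−xᵢ|+|y−yᵢ|) = Σwᵢ|x−xᵢ| + Σwᵢ|y−yᵢ|, so x and y are optimised independently as 1-D weighted medians.
Total weight W = 555; half = 277.5.
x-coordinate, sorted with cumulative weight:
  x=3 (Midtown, w=225) cum 225
  x=11 (Northgate, w=125) cum 350  ← median
  x=12 (Southcross, w=125) cum 475
  x=12 (Westmoor, w=20) cum 495
  x=14 (Eastvale, w=60) cum 555
⇒ x* = 11
y-coordinate, sorted with cumulative weight:
  y=6 (Southcross, w=125) cum 125
  y=8 (Midtown, w=225) cum 350  ← median
  y=10 (Westmoor, w=20) cum 370
  y=12 (Northgate, w=125) cum 495
  y=15 (Eastvale, w=60) cum 555
⇒ y* = 8

(11, 8)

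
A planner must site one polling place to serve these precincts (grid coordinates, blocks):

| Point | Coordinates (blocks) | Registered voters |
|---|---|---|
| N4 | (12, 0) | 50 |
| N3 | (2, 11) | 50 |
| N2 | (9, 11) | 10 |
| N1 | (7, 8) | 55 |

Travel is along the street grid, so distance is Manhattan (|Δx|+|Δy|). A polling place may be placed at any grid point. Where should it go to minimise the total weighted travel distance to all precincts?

Manhattan distance separates: Σwᵢ(|x−xᵢ|+|y−yᵢ|) = Σwᵢ|x−xᵢ| + Σwᵢ|y−yᵢ|, so x and y are optimised independently as 1-D weighted medians.
Total weight W = 165; half = 82.5.
x-coordinate, sorted with cumulative weight:
  x=2 (N3, w=50) cum 50
  x=7 (N1, w=55) cum 105  ← median
  x=9 (N2, w=10) cum 115
  x=12 (N4, w=50) cum 165
⇒ x* = 7
y-coordinate, sorted with cumulative weight:
  y=0 (N4, w=50) cum 50
  y=8 (N1, w=55) cum 105  ← median
  y=11 (N3, w=50) cum 155
  y=11 (N2, w=10) cum 165
⇒ y* = 8

(7, 8)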